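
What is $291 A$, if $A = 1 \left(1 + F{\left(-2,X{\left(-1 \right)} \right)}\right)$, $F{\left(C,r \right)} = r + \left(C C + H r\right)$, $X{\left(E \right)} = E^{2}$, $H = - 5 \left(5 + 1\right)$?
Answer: $-6984$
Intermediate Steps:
$H = -30$ ($H = \left(-5\right) 6 = -30$)
$F{\left(C,r \right)} = C^{2} - 29 r$ ($F{\left(C,r \right)} = r + \left(C C - 30 r\right) = r + \left(C^{2} - 30 r\right) = C^{2} - 29 r$)
$A = -24$ ($A = 1 \left(1 + \left(\left(-2\right)^{2} - 29 \left(-1\right)^{2}\right)\right) = 1 \left(1 + \left(4 - 29\right)\right) = 1 \left(1 - 25\right) = 1 \left(-24\right) = -24$)
$291 A = 291 \left(-24\right) = -6984$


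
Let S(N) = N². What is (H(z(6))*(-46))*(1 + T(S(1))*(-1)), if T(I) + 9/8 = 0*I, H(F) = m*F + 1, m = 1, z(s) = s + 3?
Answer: -1955/2 ≈ -977.50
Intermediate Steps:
z(s) = 3 + s
H(F) = 1 + F (H(F) = 1*F + 1 = F + 1 = 1 + F)
T(I) = -9/8 (T(I) = -9/8 + 0*I = -9/8 + 0 = -9/8)
(H(z(6))*(-46))*(1 + T(S(1))*(-1)) = ((1 + (3 + 6))*(-46))*(1 - 9/8*(-1)) = ((1 + 9)*(-46))*(1 + 9/8) = (10*(-46))*(17/8) = -460*17/8 = -1955/2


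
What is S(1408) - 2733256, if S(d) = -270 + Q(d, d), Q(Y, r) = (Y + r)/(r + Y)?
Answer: -2733525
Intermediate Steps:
Q(Y, r) = 1 (Q(Y, r) = (Y + r)/(Y + r) = 1)
S(d) = -269 (S(d) = -270 + 1 = -269)
S(1408) - 2733256 = -269 - 2733256 = -2733525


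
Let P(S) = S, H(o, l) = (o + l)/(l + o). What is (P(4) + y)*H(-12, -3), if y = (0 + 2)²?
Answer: 8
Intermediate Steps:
y = 4 (y = 2² = 4)
H(o, l) = 1 (H(o, l) = (l + o)/(l + o) = 1)
(P(4) + y)*H(-12, -3) = (4 + 4)*1 = 8*1 = 8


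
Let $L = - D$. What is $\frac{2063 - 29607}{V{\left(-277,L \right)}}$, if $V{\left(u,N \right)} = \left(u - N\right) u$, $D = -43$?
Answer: $- \frac{3443}{11080} \approx -0.31074$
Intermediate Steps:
$L = 43$ ($L = \left(-1\right) \left(-43\right) = 43$)
$V{\left(u,N \right)} = u \left(u - N\right)$
$\frac{2063 - 29607}{V{\left(-277,L \right)}} = \frac{2063 - 29607}{\left(-277\right) \left(-277 - 43\right)} = - \frac{27544}{\left(-277\right) \left(-277 - 43\right)} = - \frac{27544}{\left(-277\right) \left(-320\right)} = - \frac{27544}{88640} = \left(-27544\right) \frac{1}{88640} = - \frac{3443}{11080}$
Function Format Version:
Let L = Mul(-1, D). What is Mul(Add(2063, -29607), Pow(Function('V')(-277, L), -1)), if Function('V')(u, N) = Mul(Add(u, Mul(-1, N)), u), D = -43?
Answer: Rational(-3443, 11080) ≈ -0.31074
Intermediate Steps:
L = 43 (L = Mul(-1, -43) = 43)
Function('V')(u, N) = Mul(u, Add(u, Mul(-1, N)))
Mul(Add(2063, -29607), Pow(Function('V')(-277, L), -1)) = Mul(Add(2063, -29607), Pow(Mul(-277, Add(-277, Mul(-1, 43))), -1)) = Mul(-27544, Pow(Mul(-277, Add(-277, -43)), -1)) = Mul(-27544, Pow(Mul(-277, -320), -1)) = Mul(-27544, Pow(88640, -1)) = Mul(-27544, Rational(1, 88640)) = Rational(-3443, 11080)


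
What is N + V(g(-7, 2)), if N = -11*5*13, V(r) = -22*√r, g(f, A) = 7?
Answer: -715 - 22*√7 ≈ -773.21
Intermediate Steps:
N = -715 (N = -55*13 = -715)
N + V(g(-7, 2)) = -715 - 22*√7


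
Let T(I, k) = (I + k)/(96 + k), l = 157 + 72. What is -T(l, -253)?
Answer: -24/157 ≈ -0.15287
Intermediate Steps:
l = 229
T(I, k) = (I + k)/(96 + k)
-T(l, -253) = -(229 - 253)/(96 - 253) = -(-24)/(-157) = -(-1)*(-24)/157 = -1*24/157 = -24/157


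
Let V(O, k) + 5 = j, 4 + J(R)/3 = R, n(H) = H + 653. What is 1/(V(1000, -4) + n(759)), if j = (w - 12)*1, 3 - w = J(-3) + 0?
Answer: 1/1419 ≈ 0.00070472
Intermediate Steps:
n(H) = 653 + H
J(R) = -12 + 3*R
w = 24 (w = 3 - ((-12 + 3*(-3)) + 0) = 3 - ((-12 - 9) + 0) = 3 - (-21 + 0) = 3 - 1*(-21) = 3 + 21 = 24)
j = 12 (j = (24 - 12)*1 = 12*1 = 12)
V(O, k) = 7 (V(O, k) = -5 + 12 = 7)
1/(V(1000, -4) + n(759)) = 1/(7 + (653 + 759)) = 1/(7 + 1412) = 1/1419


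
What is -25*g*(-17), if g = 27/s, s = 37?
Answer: 11475/37 ≈ 310.14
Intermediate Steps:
g = 27/37 ≈ 0.72973
-25*g*(-17) = -25*27/37*(-17) = -675/37*(-17) = 11475/37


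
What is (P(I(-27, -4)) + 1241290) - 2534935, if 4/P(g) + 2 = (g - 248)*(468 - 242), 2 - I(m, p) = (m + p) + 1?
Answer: -31576580807/24409 ≈ -1.2936e+6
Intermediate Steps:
I(m, p) = 1 - m - p (I(m, p) = 2 - ((m + p) + 1) = 2 - (1 + m + p) = 2 + (-1 - m - p) = 1 - m - p)
P(g) = 4/(-56050 + 226*g) (P(g) = 4/(-2 + (g - 248)*(468 - 242)) = 4/(-2 + (-248 + g)*226) = 4/(-2 + (-56048 + 226*g)) = 4/(-56050 + 226*g))
(P(I(-27, -4)) + 1241290) - 2534935 = (2/(-28025 + 113*(1 - 1*(-27) - 1*(-4))) + 1241290) - 2534935 = (2/(-28025 + 113*(1 + 27 + 4)) + 1241290) - 2534935 = (2/(-28025 + 113*32) + 1241290) - 2534935 = (2/(-28025 + 3616) + 1241290) - 2534935 = (2/(-24409) + 1241290) - 2534935 = (2*(-1/24409) + 1241290) - 2534935 = (-2/24409 + 1241290) - 2534935 = 30298647608/24409 - 2534935 = -31576580807/24409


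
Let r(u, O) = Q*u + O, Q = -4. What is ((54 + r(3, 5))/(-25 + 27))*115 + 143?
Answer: 5691/2 ≈ 2845.5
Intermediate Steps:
r(u, O) = O - 4*u (r(u, O) = -4*u + O = O - 4*u)
((54 + r(3, 5))/(-25 + 27))*115 + 143 = ((54 + (5 - 4*3))/(-25 + 27))*115 + 143 = ((54 + (5 - 12))/2)*115 + 143 = ((54 - 7)*(1/2))*115 + 143 = (47*(1/2))*115 + 143 = (47/2)*115 + 143 = 5405/2 + 143 = 5691/2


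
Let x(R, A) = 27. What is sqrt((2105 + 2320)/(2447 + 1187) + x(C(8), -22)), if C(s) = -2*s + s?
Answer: sqrt(372641262)/3634 ≈ 5.3120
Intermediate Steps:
C(s) = -s
sqrt((2105 + 2320)/(2447 + 1187) + x(C(8), -22)) = sqrt((2105 + 2320)/(2447 + 1187) + 27) = sqrt(4425/3634 + 27) = sqrt(102543/3634) = sqrt(372641262)/3634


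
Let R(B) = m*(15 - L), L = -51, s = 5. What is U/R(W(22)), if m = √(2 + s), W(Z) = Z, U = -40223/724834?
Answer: -40223*√7/334873308 ≈ -0.00031779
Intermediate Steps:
U = -40223/724834 (U = -40223*1/724834 = -40223/724834 ≈ -0.055493)
m = √7 (m = √(2 + 5) = √7 ≈ 2.6458)
R(B) = 66*√7 (R(B) = √7*(15 - 1*(-51)) = √7*(15 + 51) = √7*66 = 66*√7)
U/R(W(22)) = -40223*√7/462/724834 = -40223*√7/334873308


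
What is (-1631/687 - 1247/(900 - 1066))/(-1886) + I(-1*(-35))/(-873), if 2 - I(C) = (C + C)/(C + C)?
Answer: -242203817/62589214692 ≈ -0.0038697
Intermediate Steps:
I(C) = 1 (I(C) = 2 - (C + C)/(C + C) = 2 - 2*C/(2*C) = 2 - 2*C*1/(2*C) = 2 - 1*1 = 2 - 1 = 1)
(-1631/687 - 1247/(900 - 1066))/(-1886) + I(-1*(-35))/(-873) = (-1631/687 - 1247/(900 - 1066))/(-1886) + 1/(-873) = (-1631*1/687 - 1247/(-166))*(-1/1886) + 1*(-1/873) = (-1631/687 - 1247*(-1/166))*(-1/1886) - 1/873 = (-1631/687 + 1247/166)*(-1/1886) - 1/873 = (585943/114042)*(-1/1886) - 1/873 = -585943/215083212 - 1/873 = -242203817/62589214692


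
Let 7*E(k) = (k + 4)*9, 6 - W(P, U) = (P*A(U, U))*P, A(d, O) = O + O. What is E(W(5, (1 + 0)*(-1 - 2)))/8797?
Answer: 1440/61579 ≈ 0.023385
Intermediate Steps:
A(d, O) = 2*O
W(P, U) = 6 - 2*U*P² (W(P, U) = 6 - P*(2*U)*P = 6 - 2*P*U*P = 6 - 2*U*P²)
E(k) = 36/7 + 9*k/7 (E(k) = ((k + 4)*9)/7 = ((4 + k)*9)/7 = (36 + 9*k)/7 = 36/7 + 9*k/7)
E(W(5, (1 + 0)*(-1 - 2)))/8797 = (36/7 + 9*(6 - 2*(1 + 0)*(-1 - 2)*5²)/7)/8797 = (36/7 + 9*(6 - 2*1*(-3)*25)/7)*(1/8797) = (36/7 + 9*(6 - 2*(-3)*25)/7)*(1/8797) = (36/7 + 9*(6 + 150)/7)*(1/8797) = (36/7 + (9/7)*156)*(1/8797) = (36/7 + 1404/7)*(1/8797) = (1440/7)*(1/8797) = 1440/61579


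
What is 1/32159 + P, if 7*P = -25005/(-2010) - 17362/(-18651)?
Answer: 1074698112913/562610063442 ≈ 1.9102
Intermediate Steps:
P = 33417725/17494638 (P = (-25005/(-2010) - 17362/(-18651))/7 = (-25005*(-1/2010) - 17362*(-1/18651))/7 = (1667/134 + 17362/18651)/7 = (1/7)*(33417725/2499234) = 33417725/17494638 ≈ 1.9102)
1/32159 + P = 1/32159 + 33417725/17494638 = 1074698112913/562610063442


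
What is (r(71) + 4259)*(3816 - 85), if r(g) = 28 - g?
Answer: 15729896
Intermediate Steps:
(r(71) + 4259)*(3816 - 85) = ((28 - 1*71) + 4259)*(3816 - 85) = ((28 - 71) + 4259)*3731 = (-43 + 4259)*3731 = 4216*3731 = 15729896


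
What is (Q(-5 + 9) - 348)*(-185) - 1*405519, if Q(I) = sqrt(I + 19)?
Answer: -341139 - 185*sqrt(23) ≈ -3.4203e+5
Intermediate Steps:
Q(I) = sqrt(19 + I)
(Q(-5 + 9) - 348)*(-185) - 1*405519 = (sqrt(19 + (-5 + 9)) - 348)*(-185) - 1*405519 = (sqrt(19 + 4) - 348)*(-185) - 405519 = (sqrt(23) - 348)*(-185) - 405519 = (-348 + sqrt(23))*(-185) - 405519 = (64380 - 185*sqrt(23)) - 405519 = -341139 - 185*sqrt(23)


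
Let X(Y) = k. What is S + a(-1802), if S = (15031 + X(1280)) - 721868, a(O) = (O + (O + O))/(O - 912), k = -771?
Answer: -960221353/1357 ≈ -7.0761e+5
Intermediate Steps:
a(O) = 3*O/(-912 + O) (a(O) = (O + 2*O)/(-912 + O) = (3*O)/(-912 + O) = 3*O/(-912 + O))
X(Y) = -771
S = -707608 (S = (15031 - 771) - 721868 = 14260 - 721868 = -707608)
S + a(-1802) = -707608 + 3*(-1802)/(-912 - 1802) = -707608 + 3*(-1802)/(-2714) = -707608 + 3*(-1802)*(-1/2714) = -707608 + 2703/1357 = -960221353/1357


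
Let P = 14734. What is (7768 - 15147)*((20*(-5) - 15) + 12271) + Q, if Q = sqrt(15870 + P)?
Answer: -89699124 + 2*sqrt(7651) ≈ -8.9699e+7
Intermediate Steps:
Q = 2*sqrt(7651) (Q = sqrt(15870 + 14734) = sqrt(30604) = 2*sqrt(7651) ≈ 174.94)
(7768 - 15147)*((20*(-5) - 15) + 12271) + Q = (7768 - 15147)*((20*(-5) - 15) + 12271) + 2*sqrt(7651) = -7379*((-100 - 15) + 12271) + 2*sqrt(7651) = -7379*(-115 + 12271) + 2*sqrt(7651) = -7379*12156 + 2*sqrt(7651) = -89699124 + 2*sqrt(7651)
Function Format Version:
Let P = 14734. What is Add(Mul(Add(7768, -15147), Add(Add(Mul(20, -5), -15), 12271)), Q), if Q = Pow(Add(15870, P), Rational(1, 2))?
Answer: Add(-89699124, Mul(2, Pow(7651, Rational(1, 2)))) ≈ -8.9699e+7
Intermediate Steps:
Q = Mul(2, Pow(7651, Rational(1, 2))) (Q = Pow(Add(15870, 14734), Rational(1, 2)) = Pow(30604, Rational(1, 2)) = Mul(2, Pow(7651, Rational(1, 2))) ≈ 174.94)
Add(Mul(Add(7768, -15147), Add(Add(Mul(20, -5), -15), 12271)), Q) = Add(Mul(Add(7768, -15147), Add(Add(Mul(20, -5), -15), 12271)), Mul(2, Pow(7651, Rational(1, 2)))) = Add(Mul(-7379, Add(Add(-100, -15), 12271)), Mul(2, Pow(7651, Rational(1, 2)))) = Add(Mul(-7379, Add(-115, 12271)), Mul(2, Pow(7651, Rational(1, 2)))) = Add(Mul(-7379, 12156), Mul(2, Pow(7651, Rational(1, 2)))) = Add(-89699124, Mul(2, Pow(7651, Rational(1, 2))))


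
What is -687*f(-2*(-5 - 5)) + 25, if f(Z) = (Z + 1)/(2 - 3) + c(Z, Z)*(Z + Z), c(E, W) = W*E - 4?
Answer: -10867628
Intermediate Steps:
c(E, W) = -4 + E*W (c(E, W) = E*W - 4 = -4 + E*W)
f(Z) = -1 - Z + 2*Z*(-4 + Z²) (f(Z) = (Z + 1)/(2 - 3) + (-4 + Z*Z)*(Z + Z) = (1 + Z)/(-1) + (-4 + Z²)*(2*Z) = (1 + Z)*(-1) + 2*Z*(-4 + Z²) = (-1 - Z) + 2*Z*(-4 + Z²) = -1 - Z + 2*Z*(-4 + Z²))
-687*f(-2*(-5 - 5)) + 25 = -687*(-1 - (-18)*(-5 - 5) + 2*(-2*(-5 - 5))³) + 25 = -687*(-1 - (-18)*(-10) + 2*(-2*(-10))³) + 25 = -687*(-1 - 9*20 + 2*20³) + 25 = -687*(-1 - 180 + 2*8000) + 25 = -687*(-1 - 180 + 16000) + 25 = -687*15819 + 25 = -10867653 + 25 = -10867628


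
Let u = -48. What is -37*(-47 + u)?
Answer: 3515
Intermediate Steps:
-37*(-47 + u) = -37*(-47 - 48) = -37*(-95) = 3515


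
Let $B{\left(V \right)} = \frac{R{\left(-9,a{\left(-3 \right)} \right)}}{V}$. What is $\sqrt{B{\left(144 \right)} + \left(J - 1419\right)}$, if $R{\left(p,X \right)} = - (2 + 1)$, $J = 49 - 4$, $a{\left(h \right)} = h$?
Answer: $\frac{i \sqrt{197859}}{12} \approx 37.068 i$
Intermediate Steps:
$J = 45$ ($J = 49 - 4 = 45$)
$R{\left(p,X \right)} = -3$ ($R{\left(p,X \right)} = \left(-1\right) 3 = -3$)
$B{\left(V \right)} = - \frac{3}{V}$
$\sqrt{B{\left(144 \right)} + \left(J - 1419\right)} = \sqrt{- \frac{3}{144} + \left(45 - 1419\right)} = \sqrt{\left(-3\right) \frac{1}{144} + \left(45 - 1419\right)} = \sqrt{- \frac{1}{48} - 1374} = \sqrt{- \frac{65953}{48}} = \frac{i \sqrt{197859}}{12}$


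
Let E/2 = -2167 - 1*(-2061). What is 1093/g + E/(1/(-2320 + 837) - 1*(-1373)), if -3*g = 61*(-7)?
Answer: 3271157495/434719733 ≈ 7.5247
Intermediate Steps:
E = -212 (E = 2*(-2167 - 1*(-2061)) = 2*(-2167 + 2061) = 2*(-106) = -212)
g = 427/3 (g = -61*(-7)/3 = -⅓*(-427) = 427/3 ≈ 142.33)
1093/g + E/(1/(-2320 + 837) - 1*(-1373)) = 1093/(427/3) - 212/(1/(-2320 + 837) - 1*(-1373)) = 1093*(3/427) - 212/(1/(-1483) + 1373) = 3279/427 - 212/(-1/1483 + 1373) = 3279/427 - 212/2036158/1483 = 3279/427 - 212*1483/2036158 = 3279/427 - 157198/1018079 = 3271157495/434719733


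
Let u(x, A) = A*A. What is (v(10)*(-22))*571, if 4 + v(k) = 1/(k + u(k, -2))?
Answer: 345455/7 ≈ 49351.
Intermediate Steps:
u(x, A) = A²
v(k) = -4 + 1/(4 + k) (v(k) = -4 + 1/(k + (-2)²) = -4 + 1/(k + 4) = -4 + 1/(4 + k))
(v(10)*(-22))*571 = (((-15 - 4*10)/(4 + 10))*(-22))*571 = (((-15 - 40)/14)*(-22))*571 = (((1/14)*(-55))*(-22))*571 = -55/14*(-22)*571 = (605/7)*571 = 345455/7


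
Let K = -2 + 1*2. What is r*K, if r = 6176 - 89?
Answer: 0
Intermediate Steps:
r = 6087
K = 0 (K = -2 + 2 = 0)
r*K = 6087*0 = 0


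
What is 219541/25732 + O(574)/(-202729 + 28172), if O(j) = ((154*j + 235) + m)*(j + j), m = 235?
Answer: -369544154377/641671532 ≈ -575.91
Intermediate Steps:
O(j) = 2*j*(470 + 154*j) (O(j) = ((154*j + 235) + 235)*(j + j) = ((235 + 154*j) + 235)*(2*j) = (470 + 154*j)*(2*j) = 2*j*(470 + 154*j))
219541/25732 + O(574)/(-202729 + 28172) = 219541/25732 + (4*574*(235 + 77*574))/(-202729 + 28172) = 219541*(1/25732) + (4*574*(235 + 44198))/(-174557) = 31363/3676 + (4*574*44433)*(-1/174557) = 31363/3676 + 102018168*(-1/174557) = 31363/3676 - 102018168/174557 = -369544154377/641671532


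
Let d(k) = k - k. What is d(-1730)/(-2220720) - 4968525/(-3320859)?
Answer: 1656175/1106953 ≈ 1.4962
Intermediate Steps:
d(k) = 0
d(-1730)/(-2220720) - 4968525/(-3320859) = 0/(-2220720) - 4968525/(-3320859) = 0*(-1/2220720) - 4968525*(-1/3320859) = 0 + 1656175/1106953 = 1656175/1106953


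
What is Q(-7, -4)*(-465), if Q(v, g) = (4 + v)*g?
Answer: -5580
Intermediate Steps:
Q(v, g) = g*(4 + v)
Q(-7, -4)*(-465) = -4*(4 - 7)*(-465) = -4*(-3)*(-465) = 12*(-465) = -5580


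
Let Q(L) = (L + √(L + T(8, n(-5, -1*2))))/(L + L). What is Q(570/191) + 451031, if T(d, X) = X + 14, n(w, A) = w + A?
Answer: 902063/2 + √364237/1140 ≈ 4.5103e+5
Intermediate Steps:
n(w, A) = A + w
T(d, X) = 14 + X
Q(L) = (L + √(7 + L))/(2*L) (Q(L) = (L + √(L + (14 + (-1*2 - 5))))/(L + L) = (L + √(L + (14 + (-2 - 5))))/((2*L)) = (L + √(L + (14 - 7)))*(1/(2*L)) = (L + √(L + 7))*(1/(2*L)) = (L + √(7 + L))*(1/(2*L)) = (L + √(7 + L))/(2*L))
Q(570/191) + 451031 = (570/191 + √(7 + 570/191))/(2*((570/191))) + 451031 = (570*(1/191) + √(7 + 570*(1/191)))/(2*((570*(1/191)))) + 451031 = (570/191 + √(7 + 570/191))/(2*(570/191)) + 451031 = (½)*(191/570)*(570/191 + √(1907/191)) + 451031 = (½)*(191/570)*(570/191 + √364237/191) + 451031 = (½ + √364237/1140) + 451031 = 902063/2 + √364237/1140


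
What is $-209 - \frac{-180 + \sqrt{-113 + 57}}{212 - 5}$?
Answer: $- \frac{4787}{23} - \frac{2 i \sqrt{14}}{207} \approx -208.13 - 0.036151 i$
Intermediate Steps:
$-209 - \frac{-180 + \sqrt{-113 + 57}}{212 - 5} = -209 - \frac{-180 + \sqrt{-56}}{207} = -209 - \left(-180 + 2 i \sqrt{14}\right) \frac{1}{207} = -209 - \left(- \frac{20}{23} + \frac{2 i \sqrt{14}}{207}\right) = -209 + \left(\frac{20}{23} - \frac{2 i \sqrt{14}}{207}\right) = - \frac{4787}{23} - \frac{2 i \sqrt{14}}{207}$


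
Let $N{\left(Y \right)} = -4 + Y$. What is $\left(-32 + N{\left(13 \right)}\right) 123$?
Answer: $-2829$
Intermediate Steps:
$\left(-32 + N{\left(13 \right)}\right) 123 = \left(-32 + \left(-4 + 13\right)\right) 123 = \left(-32 + 9\right) 123 = \left(-23\right) 123 = -2829$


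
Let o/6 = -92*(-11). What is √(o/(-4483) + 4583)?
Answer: √92078654711/4483 ≈ 67.688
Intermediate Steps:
o = 6072 (o = 6*(-92*(-11)) = 6*1012 = 6072)
√(o/(-4483) + 4583) = √(6072/(-4483) + 4583) = √(6072*(-1/4483) + 4583) = √(-6072/4483 + 4583) = √(20539517/4483) = √92078654711/4483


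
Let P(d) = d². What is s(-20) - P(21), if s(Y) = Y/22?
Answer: -4861/11 ≈ -441.91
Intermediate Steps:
s(Y) = Y/22 (s(Y) = Y*(1/22) = Y/22)
s(-20) - P(21) = (1/22)*(-20) - 1*21² = -10/11 - 1*441 = -10/11 - 441 = -4861/11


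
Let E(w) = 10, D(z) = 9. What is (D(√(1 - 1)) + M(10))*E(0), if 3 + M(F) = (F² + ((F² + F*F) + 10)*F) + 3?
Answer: 22090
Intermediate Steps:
M(F) = F² + F*(10 + 2*F²) (M(F) = -3 + ((F² + ((F² + F*F) + 10)*F) + 3) = -3 + ((F² + ((F² + F²) + 10)*F) + 3) = -3 + ((F² + (2*F² + 10)*F) + 3) = -3 + ((F² + (10 + 2*F²)*F) + 3) = -3 + ((F² + F*(10 + 2*F²)) + 3) = -3 + (3 + F² + F*(10 + 2*F²)) = F² + F*(10 + 2*F²))
(D(√(1 - 1)) + M(10))*E(0) = (9 + 10*(10 + 10 + 2*10²))*10 = (9 + 10*(10 + 10 + 2*100))*10 = (9 + 10*(10 + 10 + 200))*10 = (9 + 10*220)*10 = (9 + 2200)*10 = 2209*10 = 22090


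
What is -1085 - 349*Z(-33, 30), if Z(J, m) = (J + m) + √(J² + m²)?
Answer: -38 - 1047*√221 ≈ -15603.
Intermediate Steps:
Z(J, m) = J + m + √(J² + m²)
-1085 - 349*Z(-33, 30) = -1085 - 349*(-33 + 30 + √((-33)² + 30²)) = -1085 - 349*(-33 + 30 + √(1089 + 900)) = -1085 - 349*(-33 + 30 + √1989) = -1085 - 349*(-33 + 30 + 3*√221) = -1085 - 349*(-3 + 3*√221) = -1085 + (1047 - 1047*√221) = -38 - 1047*√221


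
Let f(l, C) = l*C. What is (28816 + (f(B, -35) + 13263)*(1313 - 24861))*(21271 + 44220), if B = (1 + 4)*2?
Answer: -19912309855428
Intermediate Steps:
B = 10 (B = 5*2 = 10)
f(l, C) = C*l
(28816 + (f(B, -35) + 13263)*(1313 - 24861))*(21271 + 44220) = (28816 + (-35*10 + 13263)*(1313 - 24861))*(21271 + 44220) = (28816 + (-350 + 13263)*(-23548))*65491 = (28816 + 12913*(-23548))*65491 = (28816 - 304075324)*65491 = -304046508*65491 = -19912309855428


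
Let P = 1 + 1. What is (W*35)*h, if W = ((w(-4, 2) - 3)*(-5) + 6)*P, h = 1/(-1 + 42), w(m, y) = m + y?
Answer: 2170/41 ≈ 52.927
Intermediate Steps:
h = 1/41 ≈ 0.024390
P = 2
W = 62 (W = (((-4 + 2) - 3)*(-5) + 6)*2 = ((-2 - 3)*(-5) + 6)*2 = (-5*(-5) + 6)*2 = (25 + 6)*2 = 31*2 = 62)
(W*35)*h = (62*35)*(1/41) = 2170*(1/41) = 2170/41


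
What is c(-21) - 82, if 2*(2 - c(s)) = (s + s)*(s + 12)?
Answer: -269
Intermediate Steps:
c(s) = 2 - s*(12 + s) (c(s) = 2 - (s + s)*(s + 12)/2 = 2 - 2*s*(12 + s)/2 = 2 - s*(12 + s))
c(-21) - 82 = (2 - 1*(-21)**2 - 12*(-21)) - 82 = (2 - 1*441 + 252) - 82 = (2 - 441 + 252) - 82 = -187 - 82 = -269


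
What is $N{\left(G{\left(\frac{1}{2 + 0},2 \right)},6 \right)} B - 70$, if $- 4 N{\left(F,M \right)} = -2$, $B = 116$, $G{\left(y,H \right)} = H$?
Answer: $-12$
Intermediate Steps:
$N{\left(F,M \right)} = \frac{1}{2}$ ($N{\left(F,M \right)} = \left(- \frac{1}{4}\right) \left(-2\right) = \frac{1}{2}$)
$N{\left(G{\left(\frac{1}{2 + 0},2 \right)},6 \right)} B - 70 = \frac{1}{2} \cdot 116 - 70 = 58 - 70 = -12$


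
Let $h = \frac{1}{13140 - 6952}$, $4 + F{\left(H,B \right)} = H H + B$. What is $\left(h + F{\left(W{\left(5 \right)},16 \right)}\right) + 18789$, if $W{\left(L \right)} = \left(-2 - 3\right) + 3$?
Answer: $\frac{116365341}{6188} \approx 18805.0$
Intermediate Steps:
$W{\left(L \right)} = -2$ ($W{\left(L \right)} = -5 + 3 = -2$)
$F{\left(H,B \right)} = -4 + B + H^{2}$ ($F{\left(H,B \right)} = -4 + \left(H H + B\right) = -4 + \left(H^{2} + B\right) = -4 + \left(B + H^{2}\right) = -4 + B + H^{2}$)
$h = \frac{1}{6188} \approx 0.0001616$
$\left(h + F{\left(W{\left(5 \right)},16 \right)}\right) + 18789 = \left(\frac{1}{6188} + \left(-4 + 16 + \left(-2\right)^{2}\right)\right) + 18789 = \left(\frac{1}{6188} + \left(-4 + 16 + 4\right)\right) + 18789 = \left(\frac{1}{6188} + 16\right) + 18789 = \frac{99009}{6188} + 18789 = \frac{116365341}{6188}$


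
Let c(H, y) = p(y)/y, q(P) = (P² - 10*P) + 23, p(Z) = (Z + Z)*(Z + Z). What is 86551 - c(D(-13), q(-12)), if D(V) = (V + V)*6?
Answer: 85403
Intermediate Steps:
D(V) = 12*V (D(V) = (2*V)*6 = 12*V)
p(Z) = 4*Z² (p(Z) = (2*Z)*(2*Z) = 4*Z²)
q(P) = 23 + P² - 10*P
c(H, y) = 4*y (c(H, y) = (4*y²)/y = 4*y)
86551 - c(D(-13), q(-12)) = 86551 - 4*(23 + (-12)² - 10*(-12)) = 86551 - 4*(23 + 144 + 120) = 86551 - 4*287 = 86551 - 1*1148 = 86551 - 1148 = 85403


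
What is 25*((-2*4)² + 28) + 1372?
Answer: 3672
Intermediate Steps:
25*((-2*4)² + 28) + 1372 = 25*((-8)² + 28) + 1372 = 25*(64 + 28) + 1372 = 25*92 + 1372 = 2300 + 1372 = 3672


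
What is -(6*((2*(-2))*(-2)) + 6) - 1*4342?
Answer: -4396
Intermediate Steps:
-(6*((2*(-2))*(-2)) + 6) - 1*4342 = -(6*(-4*(-2)) + 6) - 4342 = -(6*8 + 6) - 4342 = -(48 + 6) - 4342 = -1*54 - 4342 = -54 - 4342 = -4396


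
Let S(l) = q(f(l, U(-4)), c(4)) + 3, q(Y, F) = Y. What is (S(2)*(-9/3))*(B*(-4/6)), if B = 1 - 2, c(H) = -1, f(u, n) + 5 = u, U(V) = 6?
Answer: 0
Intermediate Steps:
f(u, n) = -5 + u
B = -1
S(l) = -2 + l (S(l) = (-5 + l) + 3 = -2 + l)
(S(2)*(-9/3))*(B*(-4/6)) = ((-2 + 2)*(-9/3))*(-(-4)/6) = (0*(-9*1/3))*(-(-4)/6) = (0*(-3))*(-1*(-2/3)) = 0*(2/3) = 0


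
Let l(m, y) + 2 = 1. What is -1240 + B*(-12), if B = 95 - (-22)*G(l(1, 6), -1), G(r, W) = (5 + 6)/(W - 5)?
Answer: -1896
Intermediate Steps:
l(m, y) = -1 (l(m, y) = -2 + 1 = -1)
G(r, W) = 11/(-5 + W)
B = 164/3 (B = 95 - (-22)*11/(-5 - 1) = 95 - (-22)*11/(-6) = 95 - (-22)*11*(-⅙) = 95 - (-22)*(-11)/6 = 95 - 1*121/3 = 95 - 121/3 = 164/3 ≈ 54.667)
-1240 + B*(-12) = -1240 + (164/3)*(-12) = -1240 - 656 = -1896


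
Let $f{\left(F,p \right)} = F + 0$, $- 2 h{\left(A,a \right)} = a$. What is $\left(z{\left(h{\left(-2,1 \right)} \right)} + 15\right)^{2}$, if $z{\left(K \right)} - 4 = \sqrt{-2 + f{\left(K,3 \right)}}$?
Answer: $\frac{\left(38 + i \sqrt{10}\right)^{2}}{4} \approx 358.5 + 60.083 i$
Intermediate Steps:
$h{\left(A,a \right)} = - \frac{a}{2}$
$f{\left(F,p \right)} = F$
$z{\left(K \right)} = 4 + \sqrt{-2 + K}$
$\left(z{\left(h{\left(-2,1 \right)} \right)} + 15\right)^{2} = \left(\left(4 + \sqrt{-2 - \frac{1}{2}}\right) + 15\right)^{2} = \left(\left(4 + \sqrt{- \frac{5}{2}}\right) + 15\right)^{2} = \left(\left(4 + \frac{i \sqrt{10}}{2}\right) + 15\right)^{2} = \left(19 + \frac{i \sqrt{10}}{2}\right)^{2}$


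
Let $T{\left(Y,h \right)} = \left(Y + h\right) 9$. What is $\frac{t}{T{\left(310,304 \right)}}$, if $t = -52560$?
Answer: $- \frac{2920}{307} \approx -9.5114$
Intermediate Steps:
$T{\left(Y,h \right)} = 9 Y + 9 h$
$\frac{t}{T{\left(310,304 \right)}} = - \frac{52560}{9 \cdot 310 + 9 \cdot 304} = - \frac{52560}{2790 + 2736} = - \frac{52560}{5526} = \left(-52560\right) \frac{1}{5526} = - \frac{2920}{307}$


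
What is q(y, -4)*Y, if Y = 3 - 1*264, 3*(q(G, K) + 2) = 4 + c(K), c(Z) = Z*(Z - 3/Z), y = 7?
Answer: -957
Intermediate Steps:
q(G, K) = -5/3 + K²/3 (q(G, K) = -2 + (4 + (-3 + K²))/3 = -2 + (1 + K²)/3 = -2 + (⅓ + K²/3) = -5/3 + K²/3)
Y = -261 (Y = 3 - 264 = -261)
q(y, -4)*Y = (-5/3 + (⅓)*(-4)²)*(-261) = (-5/3 + (⅓)*16)*(-261) = (-5/3 + 16/3)*(-261) = (11/3)*(-261) = -957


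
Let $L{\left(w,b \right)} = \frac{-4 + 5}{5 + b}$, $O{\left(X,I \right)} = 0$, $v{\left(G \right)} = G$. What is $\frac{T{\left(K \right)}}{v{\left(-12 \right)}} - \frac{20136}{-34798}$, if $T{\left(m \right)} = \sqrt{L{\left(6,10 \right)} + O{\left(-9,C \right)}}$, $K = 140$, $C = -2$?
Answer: $\frac{10068}{17399} - \frac{\sqrt{15}}{180} \approx 0.55714$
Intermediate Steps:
$L{\left(w,b \right)} = \frac{1}{5 + b}$ ($L{\left(w,b \right)} = 1 \frac{1}{5 + b} = \frac{1}{5 + b}$)
$T{\left(m \right)} = \frac{\sqrt{15}}{15}$ ($T{\left(m \right)} = \sqrt{\frac{1}{5 + 10} + 0} = \sqrt{\frac{1}{15} + 0} = \sqrt{\frac{1}{15}} = \frac{\sqrt{15}}{15}$)
$\frac{T{\left(K \right)}}{v{\left(-12 \right)}} - \frac{20136}{-34798} = \frac{\frac{1}{15} \sqrt{15}}{-12} - \frac{20136}{-34798} = \frac{\sqrt{15}}{15} \left(- \frac{1}{12}\right) - - \frac{10068}{17399} = - \frac{\sqrt{15}}{180} + \frac{10068}{17399} = \frac{10068}{17399} - \frac{\sqrt{15}}{180}$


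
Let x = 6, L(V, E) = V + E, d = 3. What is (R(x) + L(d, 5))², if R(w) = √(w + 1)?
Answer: (8 + √7)² ≈ 113.33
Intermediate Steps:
L(V, E) = E + V
R(w) = √(1 + w)
(R(x) + L(d, 5))² = (√(1 + 6) + (5 + 3))² = (√7 + 8)² = (8 + √7)²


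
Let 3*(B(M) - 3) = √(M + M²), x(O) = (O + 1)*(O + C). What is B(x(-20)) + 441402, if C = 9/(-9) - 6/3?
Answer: 441405 + √191406/3 ≈ 4.4155e+5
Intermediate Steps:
C = -3 (C = 9*(-⅑) - 6*⅓ = -1 - 2 = -3)
x(O) = (1 + O)*(-3 + O) (x(O) = (O + 1)*(O - 3) = (1 + O)*(-3 + O))
B(M) = 3 + √(M + M²)/3
B(x(-20)) + 441402 = (3 + √((-3 + (-20)² - 2*(-20))*(1 + (-3 + (-20)² - 2*(-20))))/3) + 441402 = (3 + √((-3 + 400 + 40)*(1 + (-3 + 400 + 40)))/3) + 441402 = (3 + √(437*(1 + 437))/3) + 441402 = (3 + √(437*438)/3) + 441402 = (3 + √191406/3) + 441402 = 441405 + √191406/3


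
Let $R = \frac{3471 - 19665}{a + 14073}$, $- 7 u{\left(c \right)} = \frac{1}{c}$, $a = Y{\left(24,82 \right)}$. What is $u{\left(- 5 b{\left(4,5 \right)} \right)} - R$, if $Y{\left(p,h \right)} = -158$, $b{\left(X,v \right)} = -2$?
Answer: $\frac{223933}{194810} \approx 1.1495$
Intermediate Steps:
$a = -158$
$u{\left(c \right)} = - \frac{1}{7 c}$
$R = - \frac{16194}{13915}$ ($R = \frac{3471 - 19665}{-158 + 14073} = - \frac{16194}{13915} \approx -1.1638$)
$u{\left(- 5 b{\left(4,5 \right)} \right)} - R = - \frac{1}{7 \left(\left(-5\right) \left(-2\right)\right)} - - \frac{16194}{13915} = - \frac{1}{7 \cdot 10} + \frac{16194}{13915} = \left(- \frac{1}{7}\right) \frac{1}{10} + \frac{16194}{13915} = - \frac{1}{70} + \frac{16194}{13915} = \frac{223933}{194810}$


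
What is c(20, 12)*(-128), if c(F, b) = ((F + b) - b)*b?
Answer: -30720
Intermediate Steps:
c(F, b) = F*b
c(20, 12)*(-128) = (20*12)*(-128) = 240*(-128) = -30720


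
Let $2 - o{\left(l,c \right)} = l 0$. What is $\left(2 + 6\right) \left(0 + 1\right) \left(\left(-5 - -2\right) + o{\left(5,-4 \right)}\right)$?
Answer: $-8$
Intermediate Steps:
$o{\left(l,c \right)} = 2$ ($o{\left(l,c \right)} = 2 - l 0 = 2 - 0 = 2 + 0 = 2$)
$\left(2 + 6\right) \left(0 + 1\right) \left(\left(-5 - -2\right) + o{\left(5,-4 \right)}\right) = \left(2 + 6\right) \left(0 + 1\right) \left(\left(-5 - -2\right) + 2\right) = 8 \cdot 1 \left(\left(-5 + 2\right) + 2\right) = 8 \left(-3 + 2\right) = 8 \left(-1\right) = -8$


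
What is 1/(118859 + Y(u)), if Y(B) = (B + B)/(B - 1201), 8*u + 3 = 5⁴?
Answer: 4493/534032865 ≈ 8.4133e-6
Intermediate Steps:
u = 311/4 (u = -3/8 + (⅛)*5⁴ = -3/8 + (⅛)*625 = -3/8 + 625/8 = 311/4 ≈ 77.750)
Y(B) = 2*B/(-1201 + B) (Y(B) = (2*B)/(-1201 + B) = 2*B/(-1201 + B))
1/(118859 + Y(u)) = 1/(118859 + 2*(311/4)/(-1201 + 311/4)) = 1/(118859 + 2*(311/4)/(-4493/4)) = 1/(118859 + 2*(311/4)*(-4/4493)) = 1/(118859 - 622/4493) = 1/(534032865/4493) = 4493/534032865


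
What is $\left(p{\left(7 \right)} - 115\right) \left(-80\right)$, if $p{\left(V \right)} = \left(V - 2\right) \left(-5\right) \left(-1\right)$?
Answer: $7200$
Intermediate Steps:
$p{\left(V \right)} = -10 + 5 V$ ($p{\left(V \right)} = \left(-2 + V\right) \left(-5\right) \left(-1\right) = \left(10 - 5 V\right) \left(-1\right) = -10 + 5 V$)
$\left(p{\left(7 \right)} - 115\right) \left(-80\right) = \left(\left(-10 + 5 \cdot 7\right) - 115\right) \left(-80\right) = \left(\left(-10 + 35\right) - 115\right) \left(-80\right) = \left(25 - 115\right) \left(-80\right) = \left(-90\right) \left(-80\right) = 7200$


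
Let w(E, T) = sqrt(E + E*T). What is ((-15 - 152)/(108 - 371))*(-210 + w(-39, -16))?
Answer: -35070/263 + 501*sqrt(65)/263 ≈ -117.99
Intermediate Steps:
((-15 - 152)/(108 - 371))*(-210 + w(-39, -16)) = ((-15 - 152)/(108 - 371))*(-210 + sqrt(-39*(1 - 16))) = (-167/(-263))*(-210 + sqrt(-39*(-15))) = (-167*(-1/263))*(-210 + sqrt(585)) = 167*(-210 + 3*sqrt(65))/263 = -35070/263 + 501*sqrt(65)/263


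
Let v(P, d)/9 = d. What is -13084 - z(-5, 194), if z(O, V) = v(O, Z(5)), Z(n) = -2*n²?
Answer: -12634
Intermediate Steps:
v(P, d) = 9*d
z(O, V) = -450 (z(O, V) = 9*(-2*5²) = 9*(-2*25) = 9*(-50) = -450)
-13084 - z(-5, 194) = -13084 - 1*(-450) = -13084 + 450 = -12634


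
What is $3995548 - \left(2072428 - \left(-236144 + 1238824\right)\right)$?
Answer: $2925800$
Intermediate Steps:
$3995548 - \left(2072428 - \left(-236144 + 1238824\right)\right) = 3995548 - \left(2072428 - 1002680\right) = 3995548 - 1069748 = 2925800$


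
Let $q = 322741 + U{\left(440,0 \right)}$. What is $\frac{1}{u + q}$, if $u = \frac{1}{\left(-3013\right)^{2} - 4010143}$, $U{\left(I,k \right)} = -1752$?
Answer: $\frac{5068026}{1626780597715} \approx 3.1154 \cdot 10^{-6}$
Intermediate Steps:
$q = 320989$ ($q = 322741 - 1752 = 320989$)
$u = \frac{1}{5068026}$ ($u = \frac{1}{9078169 - 4010143} = \frac{1}{5068026} \approx 1.9732 \cdot 10^{-7}$)
$\frac{1}{u + q} = \frac{1}{\frac{1}{5068026} + 320989} = \frac{1}{\frac{1626780597715}{5068026}} = \frac{5068026}{1626780597715}$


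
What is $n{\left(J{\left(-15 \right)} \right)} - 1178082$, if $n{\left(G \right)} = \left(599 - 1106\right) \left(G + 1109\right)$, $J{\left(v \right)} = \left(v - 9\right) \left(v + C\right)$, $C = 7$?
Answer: $-1837689$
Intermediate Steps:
$J{\left(v \right)} = \left(-9 + v\right) \left(7 + v\right)$ ($J{\left(v \right)} = \left(v - 9\right) \left(v + 7\right) = \left(-9 + v\right) \left(7 + v\right)$)
$n{\left(G \right)} = -562263 - 507 G$ ($n{\left(G \right)} = - 507 \left(1109 + G\right) = -562263 - 507 G$)
$n{\left(J{\left(-15 \right)} \right)} - 1178082 = \left(-562263 - 507 \left(-63 + \left(-15\right)^{2} - -30\right)\right) - 1178082 = \left(-562263 - 507 \left(-63 + 225 + 30\right)\right) - 1178082 = \left(-562263 - 97344\right) - 1178082 = -659607 - 1178082 = -1837689$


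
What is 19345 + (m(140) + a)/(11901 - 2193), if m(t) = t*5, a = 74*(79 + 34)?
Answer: 93905161/4854 ≈ 19346.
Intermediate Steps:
a = 8362 (a = 74*113 = 8362)
m(t) = 5*t
19345 + (m(140) + a)/(11901 - 2193) = 19345 + (5*140 + 8362)/(11901 - 2193) = 19345 + (700 + 8362)/9708 = 19345 + 9062*(1/9708) = 19345 + 4531/4854 = 93905161/4854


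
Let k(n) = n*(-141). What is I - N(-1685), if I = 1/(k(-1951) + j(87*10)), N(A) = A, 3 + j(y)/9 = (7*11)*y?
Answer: 1479386191/877974 ≈ 1685.0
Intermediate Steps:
k(n) = -141*n
j(y) = -27 + 693*y (j(y) = -27 + 9*((7*11)*y) = -27 + 9*(77*y) = -27 + 693*y)
I = 1/877974 (I = 1/(-141*(-1951) + (-27 + 693*(87*10))) = 1/(275091 + (-27 + 693*870)) = 1/(275091 + (-27 + 602910)) = 1/(275091 + 602883) = 1/877974 ≈ 1.1390e-6)
I - N(-1685) = 1/877974 - 1*(-1685) = 1/877974 + 1685 = 1479386191/877974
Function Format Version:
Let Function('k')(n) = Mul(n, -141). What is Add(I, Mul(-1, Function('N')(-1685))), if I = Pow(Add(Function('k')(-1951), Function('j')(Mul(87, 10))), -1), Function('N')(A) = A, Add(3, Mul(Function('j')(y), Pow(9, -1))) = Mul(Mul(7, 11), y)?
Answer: Rational(1479386191, 877974) ≈ 1685.0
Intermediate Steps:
Function('k')(n) = Mul(-141, n)
Function('j')(y) = Add(-27, Mul(693, y)) (Function('j')(y) = Add(-27, Mul(9, Mul(Mul(7, 11), y))) = Add(-27, Mul(9, Mul(77, y))) = Add(-27, Mul(693, y)))
I = Rational(1, 877974) (I = Pow(Add(Mul(-141, -1951), Add(-27, Mul(693, Mul(87, 10)))), -1) = Pow(Add(275091, Add(-27, Mul(693, 870))), -1) = Pow(Add(275091, Add(-27, 602910)), -1) = Pow(Add(275091, 602883), -1) = Pow(877974, -1) = Rational(1, 877974) ≈ 1.1390e-6)
Add(I, Mul(-1, Function('N')(-1685))) = Add(Rational(1, 877974), Mul(-1, -1685)) = Add(Rational(1, 877974), 1685) = Rational(1479386191, 877974)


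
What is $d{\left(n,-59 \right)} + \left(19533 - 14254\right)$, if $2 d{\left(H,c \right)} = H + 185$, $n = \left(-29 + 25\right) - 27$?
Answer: $5356$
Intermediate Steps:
$n = -31$ ($n = -4 - 27 = -31$)
$d{\left(H,c \right)} = \frac{185}{2} + \frac{H}{2}$ ($d{\left(H,c \right)} = \frac{H + 185}{2} = \frac{185 + H}{2} = \frac{185}{2} + \frac{H}{2}$)
$d{\left(n,-59 \right)} + \left(19533 - 14254\right) = \left(\frac{185}{2} + \frac{1}{2} \left(-31\right)\right) + \left(19533 - 14254\right) = \left(\frac{185}{2} - \frac{31}{2}\right) + 5279 = 77 + 5279 = 5356$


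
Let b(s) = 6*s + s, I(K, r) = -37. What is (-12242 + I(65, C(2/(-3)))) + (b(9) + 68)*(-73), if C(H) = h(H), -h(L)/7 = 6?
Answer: -21842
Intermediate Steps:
h(L) = -42 (h(L) = -7*6 = -42)
C(H) = -42
b(s) = 7*s
(-12242 + I(65, C(2/(-3)))) + (b(9) + 68)*(-73) = (-12242 - 37) + (7*9 + 68)*(-73) = -12279 + (63 + 68)*(-73) = -12279 + 131*(-73) = -12279 - 9563 = -21842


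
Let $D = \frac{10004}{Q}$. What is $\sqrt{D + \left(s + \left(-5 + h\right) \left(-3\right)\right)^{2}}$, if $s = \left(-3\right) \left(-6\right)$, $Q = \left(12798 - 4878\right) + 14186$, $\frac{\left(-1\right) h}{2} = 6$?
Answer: $\frac{\sqrt{581700986755}}{11053} \approx 69.003$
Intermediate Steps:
$h = -12$ ($h = \left(-2\right) 6 = -12$)
$Q = 22106$ ($Q = 7920 + 14186 = 22106$)
$s = 18$
$D = \frac{5002}{11053}$ ($D = \frac{10004}{22106} = 10004 \cdot \frac{1}{22106} = \frac{5002}{11053} \approx 0.45255$)
$\sqrt{D + \left(s + \left(-5 + h\right) \left(-3\right)\right)^{2}} = \sqrt{\frac{5002}{11053} + \left(18 + \left(-5 - 12\right) \left(-3\right)\right)^{2}} = \sqrt{\frac{5002}{11053} + \left(18 - -51\right)^{2}} = \sqrt{\frac{5002}{11053} + \left(18 + 51\right)^{2}} = \sqrt{\frac{5002}{11053} + 69^{2}} = \sqrt{\frac{5002}{11053} + 4761} = \sqrt{\frac{52628335}{11053}} = \frac{\sqrt{581700986755}}{11053}$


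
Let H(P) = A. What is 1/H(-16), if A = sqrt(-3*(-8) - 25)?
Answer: -I ≈ -1.0*I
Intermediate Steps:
A = I (A = sqrt(24 - 25) = sqrt(-1) = I ≈ 1.0*I)
H(P) = I
1/H(-16) = 1/I = -I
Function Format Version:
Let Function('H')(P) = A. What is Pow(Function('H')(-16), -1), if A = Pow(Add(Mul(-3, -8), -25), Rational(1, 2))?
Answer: Mul(-1, I) ≈ Mul(-1.0000, I)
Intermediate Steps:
A = I (A = Pow(Add(24, -25), Rational(1, 2)) = Pow(-1, Rational(1, 2)) = I ≈ Mul(1.0000, I))
Function('H')(P) = I
Pow(Function('H')(-16), -1) = Pow(I, -1) = Mul(-1, I)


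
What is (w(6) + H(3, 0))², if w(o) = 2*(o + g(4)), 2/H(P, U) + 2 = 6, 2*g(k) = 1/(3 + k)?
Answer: 31329/196 ≈ 159.84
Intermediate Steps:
g(k) = 1/(2*(3 + k))
H(P, U) = ½ (H(P, U) = 2/(-2 + 6) = 2/4 = 2*(¼) = ½)
w(o) = ⅐ + 2*o (w(o) = 2*(o + 1/(2*(3 + 4))) = 2*(o + (½)/7) = 2*(o + (½)*(⅐)) = 2*(o + 1/14) = 2*(1/14 + o) = ⅐ + 2*o)
(w(6) + H(3, 0))² = ((⅐ + 2*6) + ½)² = ((⅐ + 12) + ½)² = (85/7 + ½)² = (177/14)² = 31329/196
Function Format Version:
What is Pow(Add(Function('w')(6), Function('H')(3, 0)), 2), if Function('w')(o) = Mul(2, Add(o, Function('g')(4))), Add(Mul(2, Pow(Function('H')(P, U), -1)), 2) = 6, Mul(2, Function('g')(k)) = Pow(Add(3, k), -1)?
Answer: Rational(31329, 196) ≈ 159.84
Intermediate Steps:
Function('g')(k) = Mul(Rational(1, 2), Pow(Add(3, k), -1))
Function('H')(P, U) = Rational(1, 2) (Function('H')(P, U) = Mul(2, Pow(Add(-2, 6), -1)) = Mul(2, Pow(4, -1)) = Mul(2, Rational(1, 4)) = Rational(1, 2))
Function('w')(o) = Add(Rational(1, 7), Mul(2, o)) (Function('w')(o) = Mul(2, Add(o, Mul(Rational(1, 2), Pow(Add(3, 4), -1)))) = Mul(2, Add(o, Mul(Rational(1, 2), Pow(7, -1)))) = Mul(2, Add(o, Mul(Rational(1, 2), Rational(1, 7)))) = Mul(2, Add(o, Rational(1, 14))) = Mul(2, Add(Rational(1, 14), o)) = Add(Rational(1, 7), Mul(2, o)))
Pow(Add(Function('w')(6), Function('H')(3, 0)), 2) = Pow(Add(Add(Rational(1, 7), Mul(2, 6)), Rational(1, 2)), 2) = Pow(Add(Add(Rational(1, 7), 12), Rational(1, 2)), 2) = Pow(Add(Rational(85, 7), Rational(1, 2)), 2) = Pow(Rational(177, 14), 2) = Rational(31329, 196)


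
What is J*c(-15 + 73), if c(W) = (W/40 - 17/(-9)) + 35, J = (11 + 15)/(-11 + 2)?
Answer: -89713/810 ≈ -110.76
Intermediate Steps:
J = -26/9 (J = 26/(-9) = 26*(-1/9) = -26/9 ≈ -2.8889)
c(W) = 332/9 + W/40 (c(W) = (W*(1/40) - 17*(-1/9)) + 35 = (W/40 + 17/9) + 35 = (17/9 + W/40) + 35 = 332/9 + W/40)
J*c(-15 + 73) = -26*(332/9 + (-15 + 73)/40)/9 = -26*(332/9 + (1/40)*58)/9 = -26*(332/9 + 29/20)/9 = -26/9*6901/180 = -89713/810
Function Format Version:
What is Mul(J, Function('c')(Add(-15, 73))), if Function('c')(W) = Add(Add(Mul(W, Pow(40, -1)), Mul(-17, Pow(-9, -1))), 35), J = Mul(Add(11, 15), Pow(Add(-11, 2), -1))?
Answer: Rational(-89713, 810) ≈ -110.76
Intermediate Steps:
J = Rational(-26, 9) (J = Mul(26, Pow(-9, -1)) = Mul(26, Rational(-1, 9)) = Rational(-26, 9) ≈ -2.8889)
Function('c')(W) = Add(Rational(332, 9), Mul(Rational(1, 40), W)) (Function('c')(W) = Add(Add(Mul(W, Rational(1, 40)), Mul(-17, Rational(-1, 9))), 35) = Add(Add(Mul(Rational(1, 40), W), Rational(17, 9)), 35) = Add(Add(Rational(17, 9), Mul(Rational(1, 40), W)), 35) = Add(Rational(332, 9), Mul(Rational(1, 40), W)))
Mul(J, Function('c')(Add(-15, 73))) = Mul(Rational(-26, 9), Add(Rational(332, 9), Mul(Rational(1, 40), Add(-15, 73)))) = Mul(Rational(-26, 9), Add(Rational(332, 9), Mul(Rational(1, 40), 58))) = Mul(Rational(-26, 9), Add(Rational(332, 9), Rational(29, 20))) = Mul(Rational(-26, 9), Rational(6901, 180)) = Rational(-89713, 810)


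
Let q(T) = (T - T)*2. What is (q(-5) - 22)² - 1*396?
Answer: 88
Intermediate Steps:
q(T) = 0 (q(T) = 0*2 = 0)
(q(-5) - 22)² - 1*396 = (0 - 22)² - 1*396 = (-22)² - 396 = 484 - 396 = 88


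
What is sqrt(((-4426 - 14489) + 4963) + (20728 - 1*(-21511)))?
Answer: 3*sqrt(3143) ≈ 168.19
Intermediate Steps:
sqrt(((-4426 - 14489) + 4963) + (20728 - 1*(-21511))) = sqrt((-18915 + 4963) + (20728 + 21511)) = sqrt(-13952 + 42239) = sqrt(28287) = 3*sqrt(3143)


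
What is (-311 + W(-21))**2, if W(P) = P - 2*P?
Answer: 84100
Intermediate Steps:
W(P) = -P
(-311 + W(-21))**2 = (-311 - 1*(-21))**2 = (-311 + 21)**2 = (-290)**2 = 84100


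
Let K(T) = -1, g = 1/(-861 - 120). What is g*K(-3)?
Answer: 1/981 ≈ 0.0010194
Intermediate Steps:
g = -1/981 (g = 1/(-981) = -1/981 ≈ -0.0010194)
g*K(-3) = -1/981*(-1) = 1/981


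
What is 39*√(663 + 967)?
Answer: 39*√1630 ≈ 1574.6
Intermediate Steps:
39*√(663 + 967) = 39*√1630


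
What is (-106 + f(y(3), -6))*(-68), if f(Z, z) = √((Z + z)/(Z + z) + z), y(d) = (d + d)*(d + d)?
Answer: 7208 - 68*I*√5 ≈ 7208.0 - 152.05*I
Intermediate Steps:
y(d) = 4*d² (y(d) = (2*d)*(2*d) = 4*d²)
f(Z, z) = √(1 + z)
(-106 + f(y(3), -6))*(-68) = (-106 + √(1 - 6))*(-68) = (-106 + √(-5))*(-68) = (-106 + I*√5)*(-68) = 7208 - 68*I*√5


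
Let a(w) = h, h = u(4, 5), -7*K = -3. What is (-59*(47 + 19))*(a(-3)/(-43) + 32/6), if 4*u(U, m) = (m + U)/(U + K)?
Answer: -55244827/2666 ≈ -20722.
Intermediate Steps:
K = 3/7 (K = -⅐*(-3) = 3/7 ≈ 0.42857)
u(U, m) = (U + m)/(4*(3/7 + U)) (u(U, m) = ((m + U)/(U + 3/7))/4 = ((U + m)/(3/7 + U))/4 = (U + m)/(4*(3/7 + U)))
h = 63/124 (h = 7*(4 + 5)/(4*(3 + 7*4)) = (7/4)*9/(3 + 28) = (7/4)*9/31 = (7/4)*(1/31)*9 = 63/124 ≈ 0.50806)
a(w) = 63/124
(-59*(47 + 19))*(a(-3)/(-43) + 32/6) = (-59*(47 + 19))*((63/124)/(-43) + 32/6) = (-59*66)*((63/124)*(-1/43) + 32*(⅙)) = -3894*(-63/5332 + 16/3) = -3894*85123/15996 = -55244827/2666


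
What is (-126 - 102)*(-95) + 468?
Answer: 22128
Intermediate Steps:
(-126 - 102)*(-95) + 468 = -228*(-95) + 468 = 21660 + 468 = 22128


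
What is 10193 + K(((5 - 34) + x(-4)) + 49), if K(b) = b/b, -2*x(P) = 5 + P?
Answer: 10194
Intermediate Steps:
x(P) = -5/2 - P/2 (x(P) = -(5 + P)/2 = -5/2 - P/2)
K(b) = 1
10193 + K(((5 - 34) + x(-4)) + 49) = 10193 + 1 = 10194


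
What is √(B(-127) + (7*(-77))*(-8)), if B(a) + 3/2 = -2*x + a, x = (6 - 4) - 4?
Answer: 5*√670/2 ≈ 64.711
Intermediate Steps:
x = -2 (x = 2 - 4 = -2)
B(a) = 5/2 + a (B(a) = -3/2 + (-2*(-2) + a) = -3/2 + (4 + a) = 5/2 + a)
√(B(-127) + (7*(-77))*(-8)) = √((5/2 - 127) + (7*(-77))*(-8)) = √(-249/2 - 539*(-8)) = √(-249/2 + 4312) = √(8375/2) = 5*√670/2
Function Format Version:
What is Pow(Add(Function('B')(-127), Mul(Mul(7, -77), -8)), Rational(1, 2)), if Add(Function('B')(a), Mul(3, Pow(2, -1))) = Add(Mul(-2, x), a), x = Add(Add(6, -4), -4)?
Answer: Mul(Rational(5, 2), Pow(670, Rational(1, 2))) ≈ 64.711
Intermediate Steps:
x = -2 (x = Add(2, -4) = -2)
Function('B')(a) = Add(Rational(5, 2), a) (Function('B')(a) = Add(Rational(-3, 2), Add(Mul(-2, -2), a)) = Add(Rational(-3, 2), Add(4, a)) = Add(Rational(5, 2), a))
Pow(Add(Function('B')(-127), Mul(Mul(7, -77), -8)), Rational(1, 2)) = Pow(Add(Add(Rational(5, 2), -127), Mul(Mul(7, -77), -8)), Rational(1, 2)) = Pow(Add(Rational(-249, 2), Mul(-539, -8)), Rational(1, 2)) = Pow(Add(Rational(-249, 2), 4312), Rational(1, 2)) = Pow(Rational(8375, 2), Rational(1, 2)) = Mul(Rational(5, 2), Pow(670, Rational(1, 2)))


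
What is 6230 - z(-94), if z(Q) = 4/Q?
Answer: 292812/47 ≈ 6230.0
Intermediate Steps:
6230 - z(-94) = 6230 - 4/(-94) = 6230 - 4*(-1)/94 = 6230 - 1*(-2/47) = 6230 + 2/47 = 292812/47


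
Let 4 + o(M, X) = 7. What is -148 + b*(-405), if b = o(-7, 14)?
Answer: -1363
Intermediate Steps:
o(M, X) = 3 (o(M, X) = -4 + 7 = 3)
b = 3
-148 + b*(-405) = -148 + 3*(-405) = -148 - 1215 = -1363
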